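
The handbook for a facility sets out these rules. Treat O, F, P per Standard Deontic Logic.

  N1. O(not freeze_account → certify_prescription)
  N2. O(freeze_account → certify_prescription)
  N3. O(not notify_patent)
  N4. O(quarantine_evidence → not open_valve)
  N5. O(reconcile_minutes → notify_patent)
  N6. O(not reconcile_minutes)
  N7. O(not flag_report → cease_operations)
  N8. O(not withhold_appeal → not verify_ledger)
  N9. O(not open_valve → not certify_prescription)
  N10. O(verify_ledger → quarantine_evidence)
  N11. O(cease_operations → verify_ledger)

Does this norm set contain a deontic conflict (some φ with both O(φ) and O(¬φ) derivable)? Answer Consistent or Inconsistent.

Consistent

Premise 5 is O(reconcile_minutes → notify_patent), but O(reconcile_minutes) is not derivable from the premises, so it does not yield O(notify_patent).
So O(notify_patent) is not derivable, and the apparent clash with O(not notify_patent) does not arise.
A world satisfying every obligation exists (e.g. cease_operations=false, certify_prescription=true, flag_report=true, freeze_account=false, notify_patent=false, open_valve=true, quarantine_evidence=false, reconcile_minutes=false, verify_ledger=false, withhold_appeal=false); no atom is both obligatory and forbidden, so the set is consistent.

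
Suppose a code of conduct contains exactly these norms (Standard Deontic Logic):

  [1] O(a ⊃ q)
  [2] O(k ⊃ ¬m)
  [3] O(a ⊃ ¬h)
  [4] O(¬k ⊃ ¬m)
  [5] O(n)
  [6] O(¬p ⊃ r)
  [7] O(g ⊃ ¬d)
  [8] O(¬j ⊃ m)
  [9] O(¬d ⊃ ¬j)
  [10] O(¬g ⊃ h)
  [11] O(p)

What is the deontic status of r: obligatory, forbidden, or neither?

Neither

Premise 6 is O(¬p ⊃ r), but O(¬p) is not derivable from the premises, so it does not yield O(r).
No premise or chain of K-axiom applications forces O(r), and none forces O(¬r). So r is neither obligatory nor forbidden under these norms.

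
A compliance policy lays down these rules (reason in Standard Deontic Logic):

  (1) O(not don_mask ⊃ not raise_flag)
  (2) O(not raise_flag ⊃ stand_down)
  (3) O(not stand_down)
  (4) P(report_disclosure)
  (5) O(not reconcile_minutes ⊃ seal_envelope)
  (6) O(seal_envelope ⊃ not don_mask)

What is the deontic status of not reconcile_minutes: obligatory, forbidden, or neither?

From premise 3 we have O(not stand_down).
Premise 2, O(not raise_flag ⊃ stand_down), contraposes to O(not stand_down ⊃ raise_flag); with O(not stand_down) we get O(raise_flag).
The contrapositive of premise 1 (O(not don_mask ⊃ not raise_flag)) is O(raise_flag ⊃ don_mask), and O(raise_flag) is already established, so O(don_mask).
The contrapositive of premise 6 (O(seal_envelope ⊃ not don_mask)) is O(don_mask ⊃ not seal_envelope), and O(don_mask) is already established, so O(not seal_envelope).
Premise 5, O(not reconcile_minutes ⊃ seal_envelope), contraposes to O(not seal_envelope ⊃ reconcile_minutes); with O(not seal_envelope) we get O(reconcile_minutes).
Premise 4 does not contribute to this derivation.
Thus O(reconcile_minutes), which is F(not reconcile_minutes): not reconcile_minutes is forbidden.

Forbidden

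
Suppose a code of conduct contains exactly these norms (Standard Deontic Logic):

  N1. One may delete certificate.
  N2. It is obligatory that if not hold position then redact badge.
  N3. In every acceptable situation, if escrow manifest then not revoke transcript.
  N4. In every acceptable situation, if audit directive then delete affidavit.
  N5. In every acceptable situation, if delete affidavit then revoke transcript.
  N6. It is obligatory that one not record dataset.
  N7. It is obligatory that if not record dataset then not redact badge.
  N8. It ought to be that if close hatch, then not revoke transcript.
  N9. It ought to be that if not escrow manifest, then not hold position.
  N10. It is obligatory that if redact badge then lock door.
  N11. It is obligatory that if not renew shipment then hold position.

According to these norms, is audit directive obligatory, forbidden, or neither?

Forbidden

Premise 6 gives O(¬record_dataset).
Premise 7 is O(¬record_dataset → ¬redact_badge); since O(¬record_dataset), deontic closure gives O(¬redact_badge).
Premise 2 is O(¬hold_position → redact_badge); contrapositively O(¬redact_badge → hold_position). Since O(¬redact_badge) holds, K gives O(hold_position).
The contrapositive of premise 9 (O(¬escrow_manifest → ¬hold_position)) is O(hold_position → escrow_manifest), and O(hold_position) is already established, so O(escrow_manifest).
With premise 3, O(escrow_manifest → ¬revoke_transcript), the K-axiom yields O(¬revoke_transcript).
Premise 5, O(delete_affidavit → revoke_transcript), contraposes to O(¬revoke_transcript → ¬delete_affidavit); with O(¬revoke_transcript) we get O(¬delete_affidavit).
Premise 4, O(audit_directive → delete_affidavit), contraposes to O(¬delete_affidavit → ¬audit_directive); with O(¬delete_affidavit) we get O(¬audit_directive).
Premises 1, 8, 10, 11 do not contribute to this derivation.
Thus O(¬audit_directive), which is F(audit_directive): audit_directive is forbidden.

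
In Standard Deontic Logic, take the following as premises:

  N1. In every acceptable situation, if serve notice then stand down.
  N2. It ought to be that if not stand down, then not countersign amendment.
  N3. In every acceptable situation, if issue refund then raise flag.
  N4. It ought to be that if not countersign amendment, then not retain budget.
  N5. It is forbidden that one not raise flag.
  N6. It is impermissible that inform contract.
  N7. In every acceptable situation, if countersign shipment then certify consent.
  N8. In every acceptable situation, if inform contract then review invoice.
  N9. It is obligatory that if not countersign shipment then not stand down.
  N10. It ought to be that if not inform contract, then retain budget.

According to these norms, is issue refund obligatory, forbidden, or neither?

Neither

Premise 3 is O(issue_refund → raise_flag); even if O(raise_flag) held, inferring O(issue_refund) would be affirming the consequent — invalid.
No premise or chain of K-axiom applications forces O(issue_refund), and none forces O(¬issue_refund). So issue_refund is neither obligatory nor forbidden under these norms.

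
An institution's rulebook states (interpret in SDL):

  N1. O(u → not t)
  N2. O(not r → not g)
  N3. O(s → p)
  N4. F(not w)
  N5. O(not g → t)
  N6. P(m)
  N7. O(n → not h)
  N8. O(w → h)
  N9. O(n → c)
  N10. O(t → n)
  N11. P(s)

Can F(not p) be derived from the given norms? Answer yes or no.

No

Premise 3 is O(s → p), but O(s) is not derivable from the premises (the permission P(s) asserts only not O(not s), not O(s)), so it does not yield O(p).
No other premise forces O(p). An ideal world satisfying every premise can still have not p true, so F(not p) is not derivable.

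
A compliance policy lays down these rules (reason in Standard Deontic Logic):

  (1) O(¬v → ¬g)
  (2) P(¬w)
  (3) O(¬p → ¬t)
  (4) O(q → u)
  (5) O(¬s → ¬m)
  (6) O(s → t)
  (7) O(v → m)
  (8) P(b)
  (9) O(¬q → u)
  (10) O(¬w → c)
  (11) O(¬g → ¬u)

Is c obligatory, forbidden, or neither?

Premise 10 is O(¬w → c), but O(¬w) is not derivable from the premises (the permission P(¬w) asserts only ¬O(w), not O(¬w)), so it does not yield O(c).
No premise or chain of K-axiom applications forces O(c), and none forces O(¬c). So c is neither obligatory nor forbidden under these norms.

Neither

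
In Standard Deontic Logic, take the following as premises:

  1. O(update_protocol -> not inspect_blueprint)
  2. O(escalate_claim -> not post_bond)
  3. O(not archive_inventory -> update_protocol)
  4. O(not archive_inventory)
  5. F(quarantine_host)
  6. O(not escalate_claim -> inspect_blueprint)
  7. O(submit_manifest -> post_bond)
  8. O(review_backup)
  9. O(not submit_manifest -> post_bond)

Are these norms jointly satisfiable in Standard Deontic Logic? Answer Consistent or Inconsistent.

By case analysis on submit_manifest: premise 7 gives O(submit_manifest -> post_bond) and premise 9 gives O(not submit_manifest -> post_bond), so O(post_bond) either way.
The contrapositive of premise 2 (O(escalate_claim -> not post_bond)) is O(post_bond -> not escalate_claim), and O(post_bond) is already established, so O(not escalate_claim).
Premise 6 is O(not escalate_claim -> inspect_blueprint); since O(not escalate_claim), deontic closure gives O(inspect_blueprint).
The contrapositive of premise 1 (O(update_protocol -> not inspect_blueprint)) is O(inspect_blueprint -> not update_protocol), and O(inspect_blueprint) is already established, so O(not update_protocol).
Premise 3, O(not archive_inventory -> update_protocol), contraposes to O(not update_protocol -> archive_inventory); with O(not update_protocol) we get O(archive_inventory).
However, premise 4 gives O(not archive_inventory).
We now have both O(archive_inventory) and O(not archive_inventory) — archive_inventory is simultaneously obligatory and forbidden, violating the D-axiom.

Inconsistent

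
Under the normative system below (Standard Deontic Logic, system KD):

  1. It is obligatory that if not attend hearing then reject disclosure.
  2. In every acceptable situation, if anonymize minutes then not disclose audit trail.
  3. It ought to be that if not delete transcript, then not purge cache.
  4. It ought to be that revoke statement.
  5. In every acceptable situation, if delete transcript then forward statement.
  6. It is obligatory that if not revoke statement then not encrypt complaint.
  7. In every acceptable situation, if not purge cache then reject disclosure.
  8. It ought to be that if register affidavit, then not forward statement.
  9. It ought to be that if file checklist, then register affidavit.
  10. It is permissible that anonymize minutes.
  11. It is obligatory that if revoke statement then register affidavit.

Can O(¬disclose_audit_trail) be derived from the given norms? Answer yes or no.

Premise 2 is O(anonymize_minutes → ¬disclose_audit_trail), but O(anonymize_minutes) is not derivable from the premises (the permission P(anonymize_minutes) asserts only ¬O(¬anonymize_minutes), not O(anonymize_minutes)), so it does not yield O(¬disclose_audit_trail).
No other premise forces O(¬disclose_audit_trail). An ideal world satisfying every premise can still have ¬disclose_audit_trail false, so O(¬disclose_audit_trail) is not derivable.

No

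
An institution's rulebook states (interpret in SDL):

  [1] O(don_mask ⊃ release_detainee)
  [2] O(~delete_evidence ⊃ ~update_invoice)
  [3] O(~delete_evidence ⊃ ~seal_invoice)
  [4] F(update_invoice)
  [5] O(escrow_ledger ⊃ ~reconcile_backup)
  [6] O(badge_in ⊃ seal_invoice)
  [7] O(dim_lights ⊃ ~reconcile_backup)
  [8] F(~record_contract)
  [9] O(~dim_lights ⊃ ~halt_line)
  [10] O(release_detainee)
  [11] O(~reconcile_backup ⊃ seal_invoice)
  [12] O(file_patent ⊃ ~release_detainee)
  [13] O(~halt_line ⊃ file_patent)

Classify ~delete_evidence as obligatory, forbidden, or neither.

Forbidden

Premise 10 states O(release_detainee) outright.
The contrapositive of premise 12 (O(file_patent ⊃ ~release_detainee)) is O(release_detainee ⊃ ~file_patent), and O(release_detainee) is already established, so O(~file_patent).
Premise 13 is O(~halt_line ⊃ file_patent); contrapositively O(~file_patent ⊃ halt_line). Since O(~file_patent) holds, K gives O(halt_line).
Premise 9, O(~dim_lights ⊃ ~halt_line), contraposes to O(halt_line ⊃ dim_lights); with O(halt_line) we get O(dim_lights).
With premise 7, O(dim_lights ⊃ ~reconcile_backup), the K-axiom yields O(~reconcile_backup).
From O(~reconcile_backup) and premise 11, O(~reconcile_backup ⊃ seal_invoice), we obtain O(seal_invoice).
The contrapositive of premise 3 (O(~delete_evidence ⊃ ~seal_invoice)) is O(seal_invoice ⊃ delete_evidence), and O(seal_invoice) is already established, so O(delete_evidence).
Premises 1, 2, 4, 5, 6, 8 do not contribute to this derivation.
Thus O(delete_evidence), which is F(~delete_evidence): ~delete_evidence is forbidden.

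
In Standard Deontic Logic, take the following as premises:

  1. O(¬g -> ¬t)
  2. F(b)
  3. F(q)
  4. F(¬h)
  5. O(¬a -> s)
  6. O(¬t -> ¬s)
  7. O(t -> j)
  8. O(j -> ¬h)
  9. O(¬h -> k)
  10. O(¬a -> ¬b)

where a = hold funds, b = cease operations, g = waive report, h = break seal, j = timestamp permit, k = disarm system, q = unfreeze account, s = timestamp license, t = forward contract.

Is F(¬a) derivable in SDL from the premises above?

Premise 4, F(¬h), is equivalent to O(h).
Premise 8 is O(j -> ¬h); contrapositively O(h -> ¬j). Since O(h) holds, K gives O(¬j).
Premise 7, O(t -> j), contraposes to O(¬j -> ¬t); with O(¬j) we get O(¬t).
From O(¬t) and premise 6, O(¬t -> ¬s), we obtain O(¬s).
The contrapositive of premise 5 (O(¬a -> s)) is O(¬s -> a), and O(¬s) is already established, so O(a).
Premises 1, 2, 3, 9, 10 do not contribute to this derivation.
So O(a) holds, i.e. F(¬a). The claim follows.

Yes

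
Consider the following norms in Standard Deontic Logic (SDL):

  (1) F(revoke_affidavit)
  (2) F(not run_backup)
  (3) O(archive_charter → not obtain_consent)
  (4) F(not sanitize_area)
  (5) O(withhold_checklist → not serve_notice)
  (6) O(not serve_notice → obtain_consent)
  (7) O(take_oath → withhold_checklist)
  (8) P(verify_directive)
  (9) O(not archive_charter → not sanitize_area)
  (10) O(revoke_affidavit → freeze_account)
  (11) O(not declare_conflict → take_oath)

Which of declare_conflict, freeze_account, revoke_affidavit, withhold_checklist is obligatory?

declare_conflict

Premise 4 is F(not sanitize_area), i.e. O(sanitize_area).
The contrapositive of premise 9 (O(not archive_charter → not sanitize_area)) is O(sanitize_area → archive_charter), and O(sanitize_area) is already established, so O(archive_charter).
From O(archive_charter) and premise 3, O(archive_charter → not obtain_consent), we obtain O(not obtain_consent).
Premise 6 is O(not serve_notice → obtain_consent); contrapositively O(not obtain_consent → serve_notice). Since O(not obtain_consent) holds, K gives O(serve_notice).
Premise 5, O(withhold_checklist → not serve_notice), contraposes to O(serve_notice → not withhold_checklist); with O(serve_notice) we get O(not withhold_checklist).
Premise 7 is O(take_oath → withhold_checklist); contrapositively O(not withhold_checklist → not take_oath). Since O(not withhold_checklist) holds, K gives O(not take_oath).
The contrapositive of premise 11 (O(not declare_conflict → take_oath)) is O(not take_oath → declare_conflict), and O(not take_oath) is already established, so O(declare_conflict).
So O(declare_conflict) holds — declare_conflict is obligatory. None of the other listed options is made obligatory by any chain of premises.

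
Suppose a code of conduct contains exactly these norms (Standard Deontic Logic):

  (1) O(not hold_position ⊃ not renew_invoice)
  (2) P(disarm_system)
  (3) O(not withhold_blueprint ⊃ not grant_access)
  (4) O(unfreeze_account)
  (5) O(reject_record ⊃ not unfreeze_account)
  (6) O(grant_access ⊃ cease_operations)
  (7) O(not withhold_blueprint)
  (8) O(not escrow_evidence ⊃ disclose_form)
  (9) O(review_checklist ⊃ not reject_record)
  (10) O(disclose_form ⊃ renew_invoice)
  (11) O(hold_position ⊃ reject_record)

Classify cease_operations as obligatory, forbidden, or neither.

Neither

Premise 6 is O(grant_access ⊃ cease_operations), but O(grant_access) is not derivable from the premises, so it does not yield O(cease_operations).
No premise or chain of K-axiom applications forces O(cease_operations), and none forces O(not cease_operations). So cease_operations is neither obligatory nor forbidden under these norms.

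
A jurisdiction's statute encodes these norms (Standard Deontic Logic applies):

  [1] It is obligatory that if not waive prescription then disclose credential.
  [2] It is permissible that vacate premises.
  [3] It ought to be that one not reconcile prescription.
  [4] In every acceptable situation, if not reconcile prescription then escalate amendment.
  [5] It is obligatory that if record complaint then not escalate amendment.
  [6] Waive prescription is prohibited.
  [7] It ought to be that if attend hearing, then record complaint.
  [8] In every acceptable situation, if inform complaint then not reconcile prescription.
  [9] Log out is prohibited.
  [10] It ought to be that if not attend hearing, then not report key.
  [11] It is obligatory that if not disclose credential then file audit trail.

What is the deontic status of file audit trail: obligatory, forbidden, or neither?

Neither

Premise 11 is O(¬disclose_credential → file_audit_trail), but O(¬disclose_credential) is not derivable from the premises, so it does not yield O(file_audit_trail).
No premise or chain of K-axiom applications forces O(file_audit_trail), and none forces O(¬file_audit_trail). So file_audit_trail is neither obligatory nor forbidden under these norms.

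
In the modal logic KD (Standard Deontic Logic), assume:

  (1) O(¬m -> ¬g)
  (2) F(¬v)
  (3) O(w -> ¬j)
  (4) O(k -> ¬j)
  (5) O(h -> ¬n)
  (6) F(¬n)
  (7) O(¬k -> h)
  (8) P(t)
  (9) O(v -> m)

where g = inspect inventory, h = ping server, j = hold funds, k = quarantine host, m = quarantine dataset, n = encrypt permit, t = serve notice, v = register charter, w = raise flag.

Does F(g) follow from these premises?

No

Premise 1 is O(¬m -> ¬g), but O(¬m) is not derivable from the premises, so it does not yield O(¬g).
No other premise forces O(¬g). An ideal world satisfying every premise can still have g true, so F(g) is not derivable.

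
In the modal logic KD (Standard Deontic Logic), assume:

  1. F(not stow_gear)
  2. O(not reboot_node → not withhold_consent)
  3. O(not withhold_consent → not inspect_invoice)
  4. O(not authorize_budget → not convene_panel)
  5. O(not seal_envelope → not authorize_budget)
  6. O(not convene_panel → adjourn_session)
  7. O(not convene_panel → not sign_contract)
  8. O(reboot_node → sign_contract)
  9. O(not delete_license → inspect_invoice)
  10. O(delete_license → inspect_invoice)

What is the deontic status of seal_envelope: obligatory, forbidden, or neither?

Premises 9 and 10 cover both cases: O(not delete_license → inspect_invoice) and O(delete_license → inspect_invoice). Since not delete_license ∨ delete_license is a tautology, O(inspect_invoice) follows.
Premise 3 is O(not withhold_consent → not inspect_invoice); contrapositively O(inspect_invoice → withhold_consent). Since O(inspect_invoice) holds, K gives O(withhold_consent).
Premise 2 is O(not reboot_node → not withhold_consent); contrapositively O(withhold_consent → reboot_node). Since O(withhold_consent) holds, K gives O(reboot_node).
From O(reboot_node) and premise 8, O(reboot_node → sign_contract), we obtain O(sign_contract).
The contrapositive of premise 7 (O(not convene_panel → not sign_contract)) is O(sign_contract → convene_panel), and O(sign_contract) is already established, so O(convene_panel).
Premise 4, O(not authorize_budget → not convene_panel), contraposes to O(convene_panel → authorize_budget); with O(convene_panel) we get O(authorize_budget).
Premise 5 is O(not seal_envelope → not authorize_budget); contrapositively O(authorize_budget → seal_envelope). Since O(authorize_budget) holds, K gives O(seal_envelope).
Premises 1, 6 do not contribute to this derivation.
Hence seal_envelope is obligatory.

Obligatory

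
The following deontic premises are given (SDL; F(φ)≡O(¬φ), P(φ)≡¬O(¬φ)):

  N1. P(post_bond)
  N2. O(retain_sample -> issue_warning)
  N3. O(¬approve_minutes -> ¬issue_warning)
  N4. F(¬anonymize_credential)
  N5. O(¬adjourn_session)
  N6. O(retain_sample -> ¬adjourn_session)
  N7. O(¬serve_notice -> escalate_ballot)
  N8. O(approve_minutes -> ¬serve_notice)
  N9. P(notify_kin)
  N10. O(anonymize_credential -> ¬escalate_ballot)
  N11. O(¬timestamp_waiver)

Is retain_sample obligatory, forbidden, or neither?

Premise 4 is F(¬anonymize_credential), i.e. O(anonymize_credential).
Premise 10 is O(anonymize_credential -> ¬escalate_ballot); since O(anonymize_credential), deontic closure gives O(¬escalate_ballot).
Premise 7 is O(¬serve_notice -> escalate_ballot); contrapositively O(¬escalate_ballot -> serve_notice). Since O(¬escalate_ballot) holds, K gives O(serve_notice).
Premise 8, O(approve_minutes -> ¬serve_notice), contraposes to O(serve_notice -> ¬approve_minutes); with O(serve_notice) we get O(¬approve_minutes).
From O(¬approve_minutes) and premise 3, O(¬approve_minutes -> ¬issue_warning), we obtain O(¬issue_warning).
Premise 2, O(retain_sample -> issue_warning), contraposes to O(¬issue_warning -> ¬retain_sample); with O(¬issue_warning) we get O(¬retain_sample).
Premises 1, 5, 6, 9, 11 do not contribute to this derivation.
Thus O(¬retain_sample), which is F(retain_sample): retain_sample is forbidden.

Forbidden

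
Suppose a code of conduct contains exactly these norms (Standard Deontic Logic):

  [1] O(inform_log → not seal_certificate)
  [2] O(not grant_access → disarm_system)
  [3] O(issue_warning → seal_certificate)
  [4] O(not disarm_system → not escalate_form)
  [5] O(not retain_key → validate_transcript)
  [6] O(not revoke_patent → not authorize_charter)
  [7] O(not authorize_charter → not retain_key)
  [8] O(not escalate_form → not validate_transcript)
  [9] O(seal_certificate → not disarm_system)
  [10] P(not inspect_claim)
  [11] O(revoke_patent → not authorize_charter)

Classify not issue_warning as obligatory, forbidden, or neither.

By case analysis on not revoke_patent: premise 6 gives O(not revoke_patent → not authorize_charter) and premise 11 gives O(revoke_patent → not authorize_charter), so O(not authorize_charter) either way.
Applying K to premise 7 (O(not authorize_charter → not retain_key)) and O(not authorize_charter) yields O(not retain_key).
Applying K to premise 5 (O(not retain_key → validate_transcript)) and O(not retain_key) yields O(validate_transcript).
The contrapositive of premise 8 (O(not escalate_form → not validate_transcript)) is O(validate_transcript → escalate_form), and O(validate_transcript) is already established, so O(escalate_form).
The contrapositive of premise 4 (O(not disarm_system → not escalate_form)) is O(escalate_form → disarm_system), and O(escalate_form) is already established, so O(disarm_system).
Premise 9, O(seal_certificate → not disarm_system), contraposes to O(disarm_system → not seal_certificate); with O(disarm_system) we get O(not seal_certificate).
Premise 3, O(issue_warning → seal_certificate), contraposes to O(not seal_certificate → not issue_warning); with O(not seal_certificate) we get O(not issue_warning).
Premises 1, 2, 10 do not contribute to this derivation.
Hence not issue_warning is obligatory.

Obligatory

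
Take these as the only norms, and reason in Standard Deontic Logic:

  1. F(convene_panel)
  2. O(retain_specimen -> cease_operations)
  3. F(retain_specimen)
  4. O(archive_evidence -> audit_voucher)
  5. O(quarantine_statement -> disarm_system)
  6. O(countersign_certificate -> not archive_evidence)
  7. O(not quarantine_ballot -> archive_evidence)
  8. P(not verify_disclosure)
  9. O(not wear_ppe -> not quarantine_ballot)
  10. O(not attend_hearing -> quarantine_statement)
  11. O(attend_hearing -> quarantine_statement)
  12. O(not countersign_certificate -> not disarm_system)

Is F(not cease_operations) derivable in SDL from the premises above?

No

Premise 2 is O(retain_specimen -> cease_operations), but O(retain_specimen) is not derivable from the premises, so it does not yield O(cease_operations).
No other premise forces O(cease_operations). An ideal world satisfying every premise can still have not cease_operations true, so F(not cease_operations) is not derivable.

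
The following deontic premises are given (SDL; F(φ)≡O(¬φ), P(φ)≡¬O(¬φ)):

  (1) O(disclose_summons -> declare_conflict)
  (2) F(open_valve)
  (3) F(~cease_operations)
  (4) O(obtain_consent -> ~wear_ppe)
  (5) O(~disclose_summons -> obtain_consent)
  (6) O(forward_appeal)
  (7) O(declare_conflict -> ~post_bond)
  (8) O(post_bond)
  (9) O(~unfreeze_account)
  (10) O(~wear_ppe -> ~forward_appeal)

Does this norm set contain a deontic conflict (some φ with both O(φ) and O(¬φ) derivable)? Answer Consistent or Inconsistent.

Inconsistent

Premise 6 states O(forward_appeal) outright.
The contrapositive of premise 10 (O(~wear_ppe -> ~forward_appeal)) is O(forward_appeal -> wear_ppe), and O(forward_appeal) is already established, so O(wear_ppe).
The contrapositive of premise 4 (O(obtain_consent -> ~wear_ppe)) is O(wear_ppe -> ~obtain_consent), and O(wear_ppe) is already established, so O(~obtain_consent).
The contrapositive of premise 5 (O(~disclose_summons -> obtain_consent)) is O(~obtain_consent -> disclose_summons), and O(~obtain_consent) is already established, so O(disclose_summons).
Premise 1 is O(disclose_summons -> declare_conflict); since O(disclose_summons), deontic closure gives O(declare_conflict).
Premise 7 is O(declare_conflict -> ~post_bond); since O(declare_conflict), deontic closure gives O(~post_bond).
Yet premise 8 states O(post_bond).
We now have both O(~post_bond) and O(post_bond) — post_bond is simultaneously obligatory and forbidden, violating the D-axiom.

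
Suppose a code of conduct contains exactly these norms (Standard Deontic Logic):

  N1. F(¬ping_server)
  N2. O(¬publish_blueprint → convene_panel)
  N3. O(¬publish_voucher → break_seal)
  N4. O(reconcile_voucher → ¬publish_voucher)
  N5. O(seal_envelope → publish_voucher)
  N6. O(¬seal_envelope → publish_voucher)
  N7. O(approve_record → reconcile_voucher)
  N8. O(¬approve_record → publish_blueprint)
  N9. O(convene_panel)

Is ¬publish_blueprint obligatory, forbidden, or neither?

By case analysis on ¬seal_envelope: premise 6 gives O(¬seal_envelope → publish_voucher) and premise 5 gives O(seal_envelope → publish_voucher), so O(publish_voucher) either way.
Premise 4, O(reconcile_voucher → ¬publish_voucher), contraposes to O(publish_voucher → ¬reconcile_voucher); with O(publish_voucher) we get O(¬reconcile_voucher).
The contrapositive of premise 7 (O(approve_record → reconcile_voucher)) is O(¬reconcile_voucher → ¬approve_record), and O(¬reconcile_voucher) is already established, so O(¬approve_record).
Applying K to premise 8 (O(¬approve_record → publish_blueprint)) and O(¬approve_record) yields O(publish_blueprint).
Premises 1, 2, 3, 9 do not contribute to this derivation.
Thus O(publish_blueprint), which is F(¬publish_blueprint): ¬publish_blueprint is forbidden.

Forbidden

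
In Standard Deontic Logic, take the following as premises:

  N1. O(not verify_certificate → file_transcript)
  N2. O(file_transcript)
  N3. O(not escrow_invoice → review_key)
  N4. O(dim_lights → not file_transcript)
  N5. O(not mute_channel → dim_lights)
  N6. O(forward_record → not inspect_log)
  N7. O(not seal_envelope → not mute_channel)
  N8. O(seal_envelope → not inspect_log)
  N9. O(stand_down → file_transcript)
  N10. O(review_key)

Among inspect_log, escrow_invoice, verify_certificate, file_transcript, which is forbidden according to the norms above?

inspect_log

Premise 2 gives O(file_transcript).
Premise 4 is O(dim_lights → not file_transcript); contrapositively O(file_transcript → not dim_lights). Since O(file_transcript) holds, K gives O(not dim_lights).
The contrapositive of premise 5 (O(not mute_channel → dim_lights)) is O(not dim_lights → mute_channel), and O(not dim_lights) is already established, so O(mute_channel).
Premise 7, O(not seal_envelope → not mute_channel), contraposes to O(mute_channel → seal_envelope); with O(mute_channel) we get O(seal_envelope).
With premise 8, O(seal_envelope → not inspect_log), the K-axiom yields O(not inspect_log).
So O(not inspect_log) holds, i.e. inspect_log is forbidden. None of the other listed options is forbidden under the premises.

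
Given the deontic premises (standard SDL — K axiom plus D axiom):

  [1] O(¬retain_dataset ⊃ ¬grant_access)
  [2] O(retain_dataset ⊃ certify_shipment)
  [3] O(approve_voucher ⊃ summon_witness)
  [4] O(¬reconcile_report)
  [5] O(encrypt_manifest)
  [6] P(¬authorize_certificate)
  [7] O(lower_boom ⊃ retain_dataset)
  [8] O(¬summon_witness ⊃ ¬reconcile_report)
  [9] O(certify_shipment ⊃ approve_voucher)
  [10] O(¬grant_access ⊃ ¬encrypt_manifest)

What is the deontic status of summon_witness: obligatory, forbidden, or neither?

Obligatory

Premise 5 states O(encrypt_manifest) outright.
Premise 10, O(¬grant_access ⊃ ¬encrypt_manifest), contraposes to O(encrypt_manifest ⊃ grant_access); with O(encrypt_manifest) we get O(grant_access).
Premise 1, O(¬retain_dataset ⊃ ¬grant_access), contraposes to O(grant_access ⊃ retain_dataset); with O(grant_access) we get O(retain_dataset).
Premise 2 is O(retain_dataset ⊃ certify_shipment); since O(retain_dataset), deontic closure gives O(certify_shipment).
Premise 9 is O(certify_shipment ⊃ approve_voucher); since O(certify_shipment), deontic closure gives O(approve_voucher).
From O(approve_voucher) and premise 3, O(approve_voucher ⊃ summon_witness), we obtain O(summon_witness).
Premises 4, 6, 7, 8 do not contribute to this derivation.
Hence summon_witness is obligatory.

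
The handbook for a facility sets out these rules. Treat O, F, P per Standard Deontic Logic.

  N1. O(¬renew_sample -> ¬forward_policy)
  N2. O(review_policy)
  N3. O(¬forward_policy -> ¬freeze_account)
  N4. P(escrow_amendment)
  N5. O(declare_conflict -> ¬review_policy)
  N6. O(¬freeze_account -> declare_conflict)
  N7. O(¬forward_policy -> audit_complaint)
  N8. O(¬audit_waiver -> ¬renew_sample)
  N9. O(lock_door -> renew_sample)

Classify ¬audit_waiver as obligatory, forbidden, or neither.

From premise 2 we have O(review_policy).
Premise 5 is O(declare_conflict -> ¬review_policy); contrapositively O(review_policy -> ¬declare_conflict). Since O(review_policy) holds, K gives O(¬declare_conflict).
Premise 6, O(¬freeze_account -> declare_conflict), contraposes to O(¬declare_conflict -> freeze_account); with O(¬declare_conflict) we get O(freeze_account).
Premise 3, O(¬forward_policy -> ¬freeze_account), contraposes to O(freeze_account -> forward_policy); with O(freeze_account) we get O(forward_policy).
Premise 1 is O(¬renew_sample -> ¬forward_policy); contrapositively O(forward_policy -> renew_sample). Since O(forward_policy) holds, K gives O(renew_sample).
Premise 8, O(¬audit_waiver -> ¬renew_sample), contraposes to O(renew_sample -> audit_waiver); with O(renew_sample) we get O(audit_waiver).
Premises 4, 7, 9 do not contribute to this derivation.
Thus O(audit_waiver), which is F(¬audit_waiver): ¬audit_waiver is forbidden.

Forbidden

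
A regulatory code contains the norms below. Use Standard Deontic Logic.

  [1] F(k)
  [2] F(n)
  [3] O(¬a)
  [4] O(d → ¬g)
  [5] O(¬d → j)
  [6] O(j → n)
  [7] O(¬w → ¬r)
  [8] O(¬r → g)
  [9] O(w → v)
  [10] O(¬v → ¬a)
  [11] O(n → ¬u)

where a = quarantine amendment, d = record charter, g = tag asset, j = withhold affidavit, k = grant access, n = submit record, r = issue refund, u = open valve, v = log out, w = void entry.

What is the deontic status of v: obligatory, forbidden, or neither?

Obligatory

Premise 2 is F(n), i.e. O(¬n).
Premise 6, O(j → n), contraposes to O(¬n → ¬j); with O(¬n) we get O(¬j).
Premise 5, O(¬d → j), contraposes to O(¬j → d); with O(¬j) we get O(d).
From O(d) and premise 4, O(d → ¬g), we obtain O(¬g).
Premise 8 is O(¬r → g); contrapositively O(¬g → r). Since O(¬g) holds, K gives O(r).
Premise 7, O(¬w → ¬r), contraposes to O(r → w); with O(r) we get O(w).
Premise 9 is O(w → v); since O(w), deontic closure gives O(v).
Premises 1, 3, 10, 11 do not contribute to this derivation.
Hence v is obligatory.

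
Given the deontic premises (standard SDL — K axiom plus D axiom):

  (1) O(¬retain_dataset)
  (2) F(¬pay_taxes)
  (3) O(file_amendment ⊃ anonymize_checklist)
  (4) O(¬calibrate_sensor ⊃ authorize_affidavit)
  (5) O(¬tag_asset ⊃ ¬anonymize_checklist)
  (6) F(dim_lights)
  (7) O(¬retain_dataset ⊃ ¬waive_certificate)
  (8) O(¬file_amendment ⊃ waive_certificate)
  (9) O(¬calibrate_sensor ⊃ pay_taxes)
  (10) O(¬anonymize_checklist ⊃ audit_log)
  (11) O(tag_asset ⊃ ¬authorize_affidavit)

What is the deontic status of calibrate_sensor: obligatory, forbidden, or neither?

From premise 1 we have O(¬retain_dataset).
With premise 7, O(¬retain_dataset ⊃ ¬waive_certificate), the K-axiom yields O(¬waive_certificate).
Premise 8 is O(¬file_amendment ⊃ waive_certificate); contrapositively O(¬waive_certificate ⊃ file_amendment). Since O(¬waive_certificate) holds, K gives O(file_amendment).
With premise 3, O(file_amendment ⊃ anonymize_checklist), the K-axiom yields O(anonymize_checklist).
Premise 5 is O(¬tag_asset ⊃ ¬anonymize_checklist); contrapositively O(anonymize_checklist ⊃ tag_asset). Since O(anonymize_checklist) holds, K gives O(tag_asset).
From O(tag_asset) and premise 11, O(tag_asset ⊃ ¬authorize_affidavit), we obtain O(¬authorize_affidavit).
The contrapositive of premise 4 (O(¬calibrate_sensor ⊃ authorize_affidavit)) is O(¬authorize_affidavit ⊃ calibrate_sensor), and O(¬authorize_affidavit) is already established, so O(calibrate_sensor).
Premises 2, 6, 9, 10 do not contribute to this derivation.
Hence calibrate_sensor is obligatory.

Obligatory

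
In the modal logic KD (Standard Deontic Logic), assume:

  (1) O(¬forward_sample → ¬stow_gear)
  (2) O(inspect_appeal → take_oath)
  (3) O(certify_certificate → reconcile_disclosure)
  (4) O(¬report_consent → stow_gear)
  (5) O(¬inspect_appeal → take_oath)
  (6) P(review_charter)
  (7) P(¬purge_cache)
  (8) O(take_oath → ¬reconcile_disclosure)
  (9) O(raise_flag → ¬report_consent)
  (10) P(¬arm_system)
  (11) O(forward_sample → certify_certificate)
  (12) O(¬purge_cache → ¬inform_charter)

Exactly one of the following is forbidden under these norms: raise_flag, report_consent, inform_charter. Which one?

raise_flag

Premises 5 and 2 cover both cases: O(¬inspect_appeal → take_oath) and O(inspect_appeal → take_oath). Since ¬inspect_appeal ∨ inspect_appeal is a tautology, O(take_oath) follows.
Premise 8 is O(take_oath → ¬reconcile_disclosure); since O(take_oath), deontic closure gives O(¬reconcile_disclosure).
The contrapositive of premise 3 (O(certify_certificate → reconcile_disclosure)) is O(¬reconcile_disclosure → ¬certify_certificate), and O(¬reconcile_disclosure) is already established, so O(¬certify_certificate).
Premise 11, O(forward_sample → certify_certificate), contraposes to O(¬certify_certificate → ¬forward_sample); with O(¬certify_certificate) we get O(¬forward_sample).
Applying K to premise 1 (O(¬forward_sample → ¬stow_gear)) and O(¬forward_sample) yields O(¬stow_gear).
Premise 4, O(¬report_consent → stow_gear), contraposes to O(¬stow_gear → report_consent); with O(¬stow_gear) we get O(report_consent).
Premise 9 is O(raise_flag → ¬report_consent); contrapositively O(report_consent → ¬raise_flag). Since O(report_consent) holds, K gives O(¬raise_flag).
So O(¬raise_flag) holds, i.e. raise_flag is forbidden. None of the other listed options is forbidden under the premises.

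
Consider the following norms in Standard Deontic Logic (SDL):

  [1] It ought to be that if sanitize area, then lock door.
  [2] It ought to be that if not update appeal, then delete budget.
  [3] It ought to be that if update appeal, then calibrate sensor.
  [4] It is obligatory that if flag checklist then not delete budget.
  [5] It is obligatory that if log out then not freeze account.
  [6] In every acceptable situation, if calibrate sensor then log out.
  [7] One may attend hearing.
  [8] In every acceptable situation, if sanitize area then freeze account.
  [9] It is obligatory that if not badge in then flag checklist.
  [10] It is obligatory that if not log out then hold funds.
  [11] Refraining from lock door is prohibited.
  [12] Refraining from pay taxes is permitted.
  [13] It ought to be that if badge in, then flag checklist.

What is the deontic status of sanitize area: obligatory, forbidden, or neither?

Forbidden

Premises 13 and 9 cover both cases: O(badge_in → flag_checklist) and O(¬badge_in → flag_checklist). Since badge_in ∨ ¬badge_in is a tautology, O(flag_checklist) follows.
Premise 4 is O(flag_checklist → ¬delete_budget); since O(flag_checklist), deontic closure gives O(¬delete_budget).
Premise 2, O(¬update_appeal → delete_budget), contraposes to O(¬delete_budget → update_appeal); with O(¬delete_budget) we get O(update_appeal).
With premise 3, O(update_appeal → calibrate_sensor), the K-axiom yields O(calibrate_sensor).
With premise 6, O(calibrate_sensor → log_out), the K-axiom yields O(log_out).
Applying K to premise 5 (O(log_out → ¬freeze_account)) and O(log_out) yields O(¬freeze_account).
The contrapositive of premise 8 (O(sanitize_area → freeze_account)) is O(¬freeze_account → ¬sanitize_area), and O(¬freeze_account) is already established, so O(¬sanitize_area).
Premises 1, 7, 10, 11, 12 do not contribute to this derivation.
Thus O(¬sanitize_area), which is F(sanitize_area): sanitize_area is forbidden.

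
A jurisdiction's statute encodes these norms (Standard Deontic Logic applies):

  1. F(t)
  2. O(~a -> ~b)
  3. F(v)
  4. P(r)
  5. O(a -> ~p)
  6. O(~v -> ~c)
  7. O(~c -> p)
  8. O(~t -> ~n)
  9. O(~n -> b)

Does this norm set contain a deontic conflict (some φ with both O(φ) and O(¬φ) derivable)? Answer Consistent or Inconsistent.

Premise 3 is F(v), i.e. O(~v).
From O(~v) and premise 6, O(~v -> ~c), we obtain O(~c).
Applying K to premise 7 (O(~c -> p)) and O(~c) yields O(p).
Premise 5, O(a -> ~p), contraposes to O(p -> ~a); with O(p) we get O(~a).
Premise 2 is O(~a -> ~b); since O(~a), deontic closure gives O(~b).
Premise 9 is O(~n -> b); contrapositively O(~b -> n). Since O(~b) holds, K gives O(n).
The contrapositive of premise 8 (O(~t -> ~n)) is O(n -> t), and O(n) is already established, so O(t).
However, F(t) at premise 1 amounts to O(~t).
We now have both O(t) and O(~t) — t is simultaneously obligatory and forbidden, violating the D-axiom.

Inconsistent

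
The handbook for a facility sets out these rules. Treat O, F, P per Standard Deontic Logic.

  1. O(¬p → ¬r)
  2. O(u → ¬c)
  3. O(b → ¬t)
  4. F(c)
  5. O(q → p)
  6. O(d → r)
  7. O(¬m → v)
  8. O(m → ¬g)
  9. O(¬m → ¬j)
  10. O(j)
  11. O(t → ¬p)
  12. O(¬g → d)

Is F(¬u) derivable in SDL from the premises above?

No

Premise 2 is O(u → ¬c); even if O(¬c) held, inferring O(u) would be affirming the consequent — invalid.
No other premise forces O(u). An ideal world satisfying every premise can still have ¬u true, so F(¬u) is not derivable.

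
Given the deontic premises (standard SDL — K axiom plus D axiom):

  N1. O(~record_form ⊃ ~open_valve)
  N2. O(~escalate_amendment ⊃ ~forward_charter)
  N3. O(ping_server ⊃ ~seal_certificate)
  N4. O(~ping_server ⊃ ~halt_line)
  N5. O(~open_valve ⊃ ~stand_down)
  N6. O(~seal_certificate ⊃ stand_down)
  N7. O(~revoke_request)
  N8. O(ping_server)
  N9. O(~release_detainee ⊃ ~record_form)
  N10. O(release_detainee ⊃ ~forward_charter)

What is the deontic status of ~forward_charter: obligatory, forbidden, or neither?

Obligatory

Premise 8 states O(ping_server) outright.
With premise 3, O(ping_server ⊃ ~seal_certificate), the K-axiom yields O(~seal_certificate).
From O(~seal_certificate) and premise 6, O(~seal_certificate ⊃ stand_down), we obtain O(stand_down).
Premise 5 is O(~open_valve ⊃ ~stand_down); contrapositively O(stand_down ⊃ open_valve). Since O(stand_down) holds, K gives O(open_valve).
Premise 1 is O(~record_form ⊃ ~open_valve); contrapositively O(open_valve ⊃ record_form). Since O(open_valve) holds, K gives O(record_form).
Premise 9, O(~release_detainee ⊃ ~record_form), contraposes to O(record_form ⊃ release_detainee); with O(record_form) we get O(release_detainee).
From O(release_detainee) and premise 10, O(release_detainee ⊃ ~forward_charter), we obtain O(~forward_charter).
Premises 2, 4, 7 do not contribute to this derivation.
Hence ~forward_charter is obligatory.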